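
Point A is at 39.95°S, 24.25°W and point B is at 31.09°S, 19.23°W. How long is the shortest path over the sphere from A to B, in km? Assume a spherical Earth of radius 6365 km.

cos σ = sin φ₁ sin φ₂ + cos φ₁ cos φ₂ cos Δλ
      = sin(-39.95°)sin(-31.09°) + cos(-39.95°)cos(-31.09°)cos(5.02°) = 0.9855
σ = 9.752° → d = Rσ = 6365·0.17021 = 1083 km

1083 km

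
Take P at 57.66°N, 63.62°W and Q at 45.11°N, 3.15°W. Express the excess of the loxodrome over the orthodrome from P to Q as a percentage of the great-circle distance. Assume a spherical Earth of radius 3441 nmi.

3.0%

Great circle: σ = 0.6687 rad → d_gc = Rσ = 2300.9 nmi
Rhumb: Δφ = -0.2190, Δλ = +1.0554, Δψ = -0.3539, q = Δφ/Δψ = 0.6189 → d_rh = R√(Δφ²+q²Δλ²) = 2370.6 nmi
Excess = (2370.6 − 2300.9) / 2300.9 = 69.7 / 2300.9 = 3.03% ≈ 3.0%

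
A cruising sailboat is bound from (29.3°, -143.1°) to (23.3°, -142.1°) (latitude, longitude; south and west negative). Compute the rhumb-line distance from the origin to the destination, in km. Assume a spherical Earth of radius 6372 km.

Rhumb course C = atan2(Δλ, Δψ) with Δψ = ln[tan(π/4+φ₂/2)/tan(π/4+φ₁/2)] = -0.1169, Δλ = +0.0175 → C = 171.51°
d = R·|Δφ| / |cos C| = 6372·0.10472 / 0.98904 = 675 km

675 km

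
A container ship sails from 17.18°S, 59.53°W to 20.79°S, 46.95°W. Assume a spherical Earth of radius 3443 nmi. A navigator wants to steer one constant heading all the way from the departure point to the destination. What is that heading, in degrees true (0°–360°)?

Δψ = ln[tan(π/4+φ₂/2)/tan(π/4+φ₁/2)] = -0.0666
Δλ = +0.2196 rad (taken the short way round)
course = atan2(Δλ, Δψ) = 106.88°

106.9°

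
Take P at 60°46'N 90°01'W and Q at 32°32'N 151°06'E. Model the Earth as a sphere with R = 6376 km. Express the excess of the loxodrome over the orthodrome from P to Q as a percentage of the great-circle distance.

Great circle: σ = 1.2970 rad → d_gc = Rσ = 8269.5 km
Rhumb: Δφ = -0.4928, Δλ = -2.0749, Δψ = -0.7430, q = Δφ/Δψ = 0.6632 → d_rh = R√(Δφ²+q²Δλ²) = 9319.6 km
Excess = (9319.6 − 8269.5) / 8269.5 = 1050.1 / 8269.5 = 12.70% ≈ 12.7%

12.7%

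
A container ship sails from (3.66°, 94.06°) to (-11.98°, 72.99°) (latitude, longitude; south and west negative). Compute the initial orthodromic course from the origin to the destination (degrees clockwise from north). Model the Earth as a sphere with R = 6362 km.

θ = atan2( sin Δλ·cos φ₂ ,  cos φ₁ sin φ₂ − sin φ₁ cos φ₂ cos Δλ )
  = atan2(-0.3517, -0.2654) = 232.96°

233.0°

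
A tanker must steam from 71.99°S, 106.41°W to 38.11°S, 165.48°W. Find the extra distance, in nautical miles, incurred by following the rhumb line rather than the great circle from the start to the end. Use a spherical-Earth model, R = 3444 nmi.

Great circle: cos σ = sin φ₁ sin φ₂ + cos φ₁ cos φ₂ cos Δλ,  σ = 0.7785 rad → d_gc = 2681.1 nmi
Rhumb line: Δψ = +1.1217, q = Δφ/Δψ = 0.5271, d_rh = R√(Δφ²+q²Δλ²) = 2766.0 nmi
Excess = 2766.0 − 2681.1 = 84.9 ≈ 85 nmi

85 nmi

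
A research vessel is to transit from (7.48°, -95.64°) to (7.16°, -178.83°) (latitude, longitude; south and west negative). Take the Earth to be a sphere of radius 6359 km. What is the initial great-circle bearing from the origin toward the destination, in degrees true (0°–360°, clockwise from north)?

θ = atan2( sin Δλ·cos φ₂ ,  cos φ₁ sin φ₂ − sin φ₁ cos φ₂ cos Δλ )
  = atan2(-0.9852, +0.1083) = 276.27°

276.3°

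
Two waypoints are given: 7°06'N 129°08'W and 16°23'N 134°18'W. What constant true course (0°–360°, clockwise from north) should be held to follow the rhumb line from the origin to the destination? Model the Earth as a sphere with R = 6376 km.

Δψ = ln[tan(π/4+φ₂/2)/tan(π/4+φ₁/2)] = +0.1657
Δλ = -0.0902 rad (taken the short way round)
course = atan2(Δλ, Δψ) = 331.44°

331.4°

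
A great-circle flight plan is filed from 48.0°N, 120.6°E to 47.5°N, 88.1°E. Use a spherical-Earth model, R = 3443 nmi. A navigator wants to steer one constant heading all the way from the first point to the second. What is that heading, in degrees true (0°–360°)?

Meridional parts: M(φ₁)=+0.9575, M(φ₂)=+0.9445 → ΔM = -0.0130;  Δλ = -0.5672 rad
tan C = Δλ / ΔM = +43.7034 → C = 268.69°

268.7°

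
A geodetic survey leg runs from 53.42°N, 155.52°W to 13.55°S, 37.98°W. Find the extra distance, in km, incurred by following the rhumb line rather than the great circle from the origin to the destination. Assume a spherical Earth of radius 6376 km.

552 km

Great circle: cos σ = sin φ₁ sin φ₂ + cos φ₁ cos φ₂ cos Δλ,  σ = 2.0443 rad → d_gc = 13034.5 km
Rhumb line: Δψ = -1.3458, q = Δφ/Δψ = 0.8685, d_rh = R√(Δφ²+q²Δλ²) = 13586.6 km
Excess = 13586.6 − 13034.5 = 552.1 ≈ 552 km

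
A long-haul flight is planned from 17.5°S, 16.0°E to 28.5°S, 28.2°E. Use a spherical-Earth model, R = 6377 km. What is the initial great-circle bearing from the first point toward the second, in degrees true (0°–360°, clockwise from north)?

N = sin Δλ·cos φ₂ = +0.1857;  D = cos φ₁ sin φ₂ − sin φ₁ cos φ₂ cos Δλ = -0.1968
initial course = atan2(N, D) = 136.66°

136.7°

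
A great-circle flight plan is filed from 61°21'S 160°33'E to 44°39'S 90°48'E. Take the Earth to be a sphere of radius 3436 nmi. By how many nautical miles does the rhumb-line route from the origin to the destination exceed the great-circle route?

110 nmi

Great circle: cos σ = sin φ₁ sin φ₂ + cos φ₁ cos φ₂ cos Δλ,  σ = 0.7454 rad → d_gc = 2561.3 nmi
Rhumb line: Δψ = +0.4923, q = Δφ/Δψ = 0.5920, d_rh = R√(Δφ²+q²Δλ²) = 2671.3 nmi
Excess = 2671.3 − 2561.3 = 110.0 ≈ 110 nmi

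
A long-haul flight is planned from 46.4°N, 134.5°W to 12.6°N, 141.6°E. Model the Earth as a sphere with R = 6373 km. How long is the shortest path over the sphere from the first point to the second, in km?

cos σ = sin φ₁ sin φ₂ + cos φ₁ cos φ₂ cos Δλ
      = sin(46.40°)sin(12.60°) + cos(46.40°)cos(12.60°)cos(-83.90°) = 0.2295
σ = 76.733° → d = Rσ = 6373·1.33924 = 8535 km

8535 km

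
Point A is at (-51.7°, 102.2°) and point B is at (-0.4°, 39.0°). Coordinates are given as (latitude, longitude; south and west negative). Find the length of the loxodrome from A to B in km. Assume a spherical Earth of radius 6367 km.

8265 km

Δψ = ln[tan(π/4+φ₂/2)/tan(π/4+φ₁/2)] = +1.0507;  Δφ = +0.8954 rad,  Δλ = -1.1030 rad
q = Δφ/Δψ = 0.8521
d = R·√(Δφ² + q²Δλ²) = 6367·1.29815 = 8265 km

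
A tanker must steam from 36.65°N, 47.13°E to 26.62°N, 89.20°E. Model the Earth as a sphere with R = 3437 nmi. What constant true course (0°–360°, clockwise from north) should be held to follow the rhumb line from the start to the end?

105.7°

Meridional parts: M(φ₁)=+0.6884, M(φ₂)=+0.4823 → ΔM = -0.2061;  Δλ = +0.7343 rad
tan C = Δλ / ΔM = -3.5631 → C = 105.68°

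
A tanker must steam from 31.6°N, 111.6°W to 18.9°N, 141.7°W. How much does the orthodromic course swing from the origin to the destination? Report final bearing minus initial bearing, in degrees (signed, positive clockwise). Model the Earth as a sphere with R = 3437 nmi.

-13.2°

Initial bearing θ₁ = atan2(sin Δλ cos φ₂, cos φ₁ sin φ₂ − sin φ₁ cos φ₂ cos Δλ) = 252.13°
Final bearing θ₂ = (initial bearing from the destination back to the start) + 180° = 238.96°
Δθ = θ₂ − θ₁ = -13.2°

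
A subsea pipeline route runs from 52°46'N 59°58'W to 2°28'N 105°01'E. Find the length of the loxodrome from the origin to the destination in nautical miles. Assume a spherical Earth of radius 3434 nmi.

8837 nmi

Rhumb course C = atan2(Δλ, Δψ) with Δψ = ln[tan(π/4+φ₂/2)/tan(π/4+φ₁/2)] = -1.0450, Δλ = +2.8795 → C = 109.95°
d = R·|Δφ| / |cos C| = 3434·0.87790 / 0.34115 = 8837 nmi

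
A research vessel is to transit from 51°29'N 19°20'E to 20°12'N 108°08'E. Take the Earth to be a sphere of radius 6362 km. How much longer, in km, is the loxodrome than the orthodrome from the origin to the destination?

353 km

Great circle: cos σ = sin φ₁ sin φ₂ + cos φ₁ cos φ₂ cos Δλ,  σ = 1.2845 rad → d_gc = 8171.9 km
Rhumb line: Δψ = -0.6915, q = Δφ/Δψ = 0.7896, d_rh = R√(Δφ²+q²Δλ²) = 8525.2 km
Excess = 8525.2 − 8171.9 = 353.3 ≈ 353 km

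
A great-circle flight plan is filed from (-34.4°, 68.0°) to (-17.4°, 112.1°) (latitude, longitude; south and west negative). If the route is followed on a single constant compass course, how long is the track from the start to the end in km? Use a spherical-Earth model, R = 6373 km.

4779 km

Δψ = ln[tan(π/4+φ₂/2)/tan(π/4+φ₁/2)] = +0.3316;  Δφ = +0.2967 rad,  Δλ = +0.7697 rad
q = Δφ/Δψ = 0.8947
d = R·√(Δφ² + q²Δλ²) = 6373·0.74983 = 4779 km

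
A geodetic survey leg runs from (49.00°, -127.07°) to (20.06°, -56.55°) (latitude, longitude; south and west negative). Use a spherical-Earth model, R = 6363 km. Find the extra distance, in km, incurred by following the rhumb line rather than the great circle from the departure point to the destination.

165 km

Great circle: cos σ = sin φ₁ sin φ₂ + cos φ₁ cos φ₂ cos Δλ,  σ = 1.0879 rad → d_gc = 6922.09 km
Rhumb line: Δψ = -0.6263, q = Δφ/Δψ = 0.8065, d_rh = R√(Δφ²+q²Δλ²) = 7086.60 km
Excess = 7086.60 − 6922.09 = 164.51 ≈ 165 km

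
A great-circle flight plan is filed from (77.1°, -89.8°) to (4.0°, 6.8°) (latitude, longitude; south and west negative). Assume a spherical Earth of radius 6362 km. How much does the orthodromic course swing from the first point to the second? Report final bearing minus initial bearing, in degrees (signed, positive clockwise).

At departure: θ₁ = atan2(sin Δλ cos φ₂, cos φ₁ sin φ₂ − sin φ₁ cos φ₂ cos Δλ) = 82.68°
At arrival: θ₂ = atan2(sin Δλ cos φ₁, −cos φ₂ sin φ₁ + sin φ₂ cos φ₁ cos Δλ) = 167.18°
Δθ = θ₂ − θ₁ = +84.5°

+84.5°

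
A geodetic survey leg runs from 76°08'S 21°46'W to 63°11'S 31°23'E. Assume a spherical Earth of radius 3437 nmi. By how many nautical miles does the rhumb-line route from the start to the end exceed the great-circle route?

Great circle: cos σ = sin φ₁ sin φ₂ + cos φ₁ cos φ₂ cos Δλ,  σ = 0.3729 rad → d_gc = 1281.5 nmi
Rhumb line: Δψ = +0.6731, q = Δφ/Δψ = 0.3358, d_rh = R√(Δφ²+q²Δλ²) = 1322.7 nmi
Excess = 1322.7 − 1281.5 = 41.2 ≈ 41 nmi

41 nmi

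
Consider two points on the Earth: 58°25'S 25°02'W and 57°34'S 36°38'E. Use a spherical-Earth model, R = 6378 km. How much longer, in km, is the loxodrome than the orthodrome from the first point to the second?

129 km

Great circle: cos σ = sin φ₁ sin φ₂ + cos φ₁ cos φ₂ cos Δλ,  σ = 0.5504 rad → d_gc = 3510.5 km
Rhumb line: Δψ = +0.0280, q = Δφ/Δψ = 0.5300, d_rh = R√(Δφ²+q²Δλ²) = 3639.5 km
Excess = 3639.5 − 3510.5 = 129.0 ≈ 129 km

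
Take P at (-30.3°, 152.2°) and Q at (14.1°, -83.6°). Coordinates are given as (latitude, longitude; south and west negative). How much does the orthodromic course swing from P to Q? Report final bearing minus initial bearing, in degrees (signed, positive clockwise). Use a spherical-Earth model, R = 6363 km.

Initial bearing θ₁ = atan2(sin Δλ cos φ₂, cos φ₁ sin φ₂ − sin φ₁ cos φ₂ cos Δλ) = 94.61°
Final bearing θ₂ = (initial bearing from the destination back to the start) + 180° = 62.54°
Δθ = θ₂ − θ₁ = -32.1°

-32.1°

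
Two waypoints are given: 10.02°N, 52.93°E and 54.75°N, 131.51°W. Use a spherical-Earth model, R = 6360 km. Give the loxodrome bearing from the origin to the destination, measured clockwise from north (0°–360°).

72.4°

Δψ = ln[tan(π/4+φ₂/2)/tan(π/4+φ₁/2)] = +0.9709
Δλ = +3.0641 rad (taken the short way round)
course = atan2(Δλ, Δψ) = 72.42°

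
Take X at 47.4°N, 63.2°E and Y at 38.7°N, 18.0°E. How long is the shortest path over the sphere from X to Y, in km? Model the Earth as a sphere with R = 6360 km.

cos σ = sin φ₁ sin φ₂ + cos φ₁ cos φ₂ cos Δλ
      = sin(47.40°)sin(38.70°) + cos(47.40°)cos(38.70°)cos(-45.20°) = 0.8325
σ = 33.647° → d = Rσ = 6360·0.58725 = 3735 km

3735 km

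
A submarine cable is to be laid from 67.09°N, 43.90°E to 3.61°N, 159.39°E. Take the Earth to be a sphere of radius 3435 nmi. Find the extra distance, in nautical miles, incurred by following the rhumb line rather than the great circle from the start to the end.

Great circle: cos σ = sin φ₁ sin φ₂ + cos φ₁ cos φ₂ cos Δλ,  σ = 1.6802 rad → d_gc = 5771.536 nmi
Rhumb line: Δψ = -1.5333, q = Δφ/Δψ = 0.7226, d_rh = R√(Δφ²+q²Δλ²) = 6286.039 nmi
Excess = 6286.039 − 5771.536 = 514.503 ≈ 515 nmi

515 nmi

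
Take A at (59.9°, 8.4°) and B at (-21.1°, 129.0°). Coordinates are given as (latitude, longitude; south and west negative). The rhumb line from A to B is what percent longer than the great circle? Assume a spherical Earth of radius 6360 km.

4.9%

Great circle: σ = 2.1527 rad → d_gc = Rσ = 13691.2 km
Rhumb: Δφ = -1.4137, Δλ = +2.1049, Δψ = -1.6904, q = Δφ/Δψ = 0.8363 → d_rh = R√(Δφ²+q²Δλ²) = 14359.5 km
Excess = (14359.5 − 13691.2) / 13691.2 = 668.3 / 13691.2 = 4.88% ≈ 4.9%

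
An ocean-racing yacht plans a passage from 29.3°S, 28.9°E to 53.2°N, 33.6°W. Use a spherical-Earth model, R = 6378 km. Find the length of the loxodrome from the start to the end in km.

11038 km

Δψ = ln[tan(π/4+φ₂/2)/tan(π/4+φ₁/2)] = +1.6359;  Δφ = +1.4399 rad,  Δλ = -1.0908 rad
q = Δφ/Δψ = 0.8802
d = R·√(Δφ² + q²Δλ²) = 6378·1.73065 = 11038 km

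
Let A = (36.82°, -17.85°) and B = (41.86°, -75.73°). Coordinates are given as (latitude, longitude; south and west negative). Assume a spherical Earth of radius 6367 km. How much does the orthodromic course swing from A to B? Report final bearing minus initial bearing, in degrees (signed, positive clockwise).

-38.7°

At departure: θ₁ = atan2(sin Δλ cos φ₂, cos φ₁ sin φ₂ − sin φ₁ cos φ₂ cos Δλ) = 295.20°
At arrival: θ₂ = atan2(sin Δλ cos φ₁, −cos φ₂ sin φ₁ + sin φ₂ cos φ₁ cos Δλ) = 256.54°
Δθ = θ₂ − θ₁ = -38.7°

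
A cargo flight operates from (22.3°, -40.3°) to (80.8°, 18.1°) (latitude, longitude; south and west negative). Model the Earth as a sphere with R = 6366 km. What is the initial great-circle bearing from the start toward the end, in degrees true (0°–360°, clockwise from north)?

θ = atan2( sin Δλ·cos φ₂ ,  cos φ₁ sin φ₂ − sin φ₁ cos φ₂ cos Δλ )
  = atan2(+0.1362, +0.8815) = 8.78°

8.8°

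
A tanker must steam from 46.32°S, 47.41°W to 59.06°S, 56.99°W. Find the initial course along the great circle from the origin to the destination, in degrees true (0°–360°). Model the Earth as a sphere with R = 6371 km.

200.8°

N = sin Δλ·cos φ₂ = -0.0856;  D = cos φ₁ sin φ₂ − sin φ₁ cos φ₂ cos Δλ = -0.2257
initial course = atan2(N, D) = 200.76°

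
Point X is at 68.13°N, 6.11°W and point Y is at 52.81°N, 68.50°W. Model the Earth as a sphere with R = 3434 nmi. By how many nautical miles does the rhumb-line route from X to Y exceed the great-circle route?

Great circle: cos σ = sin φ₁ sin φ₂ + cos φ₁ cos φ₂ cos Δλ,  σ = 0.5667 rad → d_gc = 1946.2 nmi
Rhumb line: Δψ = -0.5547, q = Δφ/Δψ = 0.4821, d_rh = R√(Δφ²+q²Δλ²) = 2022.9 nmi
Excess = 2022.9 − 1946.2 = 76.7 ≈ 77 nmi

77 nmi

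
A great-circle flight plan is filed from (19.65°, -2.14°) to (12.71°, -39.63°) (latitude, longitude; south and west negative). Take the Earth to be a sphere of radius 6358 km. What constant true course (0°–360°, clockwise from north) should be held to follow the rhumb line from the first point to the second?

Δψ = ln[tan(π/4+φ₂/2)/tan(π/4+φ₁/2)] = -0.1262
Δλ = -0.6543 rad (taken the short way round)
course = atan2(Δλ, Δψ) = 259.08°

259.1°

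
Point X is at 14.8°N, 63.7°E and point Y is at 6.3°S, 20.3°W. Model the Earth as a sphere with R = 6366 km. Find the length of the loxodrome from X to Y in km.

Rhumb course C = atan2(Δλ, Δψ) with Δψ = ln[tan(π/4+φ₂/2)/tan(π/4+φ₁/2)] = -0.3714, Δλ = -1.4661 → C = 255.78°
d = R·|Δφ| / |cos C| = 6366·0.36826 / 0.24558 = 9546 km

9546 km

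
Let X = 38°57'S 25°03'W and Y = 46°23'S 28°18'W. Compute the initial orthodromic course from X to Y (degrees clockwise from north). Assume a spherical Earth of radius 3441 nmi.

θ = atan2( sin Δλ·cos φ₂ ,  cos φ₁ sin φ₂ − sin φ₁ cos φ₂ cos Δλ )
  = atan2(-0.0391, -0.1301) = 196.73°

196.7°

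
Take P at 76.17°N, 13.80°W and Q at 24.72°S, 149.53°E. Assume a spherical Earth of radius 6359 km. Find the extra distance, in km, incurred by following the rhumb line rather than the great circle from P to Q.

Great circle: cos σ = sin φ₁ sin φ₂ + cos φ₁ cos φ₂ cos Δλ,  σ = 2.2320 rad → d_gc = 14193.3 km
Rhumb line: Δψ = -2.5552, q = Δφ/Δψ = 0.6891, d_rh = R√(Δφ²+q²Δλ²) = 16776.1 km
Excess = 16776.1 − 14193.3 = 2582.8 ≈ 2583 km

2583 km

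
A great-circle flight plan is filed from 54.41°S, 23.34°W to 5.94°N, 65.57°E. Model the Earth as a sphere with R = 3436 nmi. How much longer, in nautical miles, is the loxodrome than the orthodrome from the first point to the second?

148 nmi

Great circle: cos σ = sin φ₁ sin φ₂ + cos φ₁ cos φ₂ cos Δλ,  σ = 1.6440 rad → d_gc = 5648.8 nmi
Rhumb line: Δψ = +1.2403, q = Δφ/Δψ = 0.8493, d_rh = R√(Δφ²+q²Δλ²) = 5796.8 nmi
Excess = 5796.8 − 5648.8 = 148.0 ≈ 148 nmi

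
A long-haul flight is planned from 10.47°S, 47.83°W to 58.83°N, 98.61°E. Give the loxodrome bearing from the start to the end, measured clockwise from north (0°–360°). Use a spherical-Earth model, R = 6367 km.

60.3°

Δψ = ln[tan(π/4+φ₂/2)/tan(π/4+φ₁/2)] = +1.4606
Δλ = +2.5559 rad (taken the short way round)
course = atan2(Δλ, Δψ) = 60.25°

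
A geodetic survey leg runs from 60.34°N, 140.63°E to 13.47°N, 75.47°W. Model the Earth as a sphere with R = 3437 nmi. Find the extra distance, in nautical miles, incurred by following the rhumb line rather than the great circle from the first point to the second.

Great circle: cos σ = sin φ₁ sin φ₂ + cos φ₁ cos φ₂ cos Δλ,  σ = 1.7583 rad → d_gc = 6043.3 nmi
Rhumb line: Δψ = -1.0916, q = Δφ/Δψ = 0.7494, d_rh = R√(Δφ²+q²Δλ²) = 7053.5 nmi
Excess = 7053.5 − 6043.3 = 1010.2 ≈ 1010 nmi

1010 nmi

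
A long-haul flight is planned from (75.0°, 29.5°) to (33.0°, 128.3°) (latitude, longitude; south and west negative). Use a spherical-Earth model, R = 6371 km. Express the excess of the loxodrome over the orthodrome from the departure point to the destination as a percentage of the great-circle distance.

9.4%

Great circle: σ = 1.0554 rad → d_gc = Rσ = 6724.0 km
Rhumb: Δφ = -0.7330, Δλ = +1.7244, Δψ = -1.4169, q = Δφ/Δψ = 0.5174 → d_rh = R√(Δφ²+q²Δλ²) = 7356.4 km
Excess = (7356.4 − 6724.0) / 6724.0 = 632.4 / 6724.0 = 9.41% ≈ 9.4%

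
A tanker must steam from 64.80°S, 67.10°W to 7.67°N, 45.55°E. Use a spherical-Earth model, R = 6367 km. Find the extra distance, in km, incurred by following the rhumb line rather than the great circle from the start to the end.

777 km

Great circle: cos σ = sin φ₁ sin φ₂ + cos φ₁ cos φ₂ cos Δλ,  σ = 1.8580 rad → d_gc = 11829.8 km
Rhumb line: Δψ = +1.6325, q = Δφ/Δψ = 0.7748, d_rh = R√(Δφ²+q²Δλ²) = 12606.6 km
Excess = 12606.6 − 11829.8 = 776.8 ≈ 777 km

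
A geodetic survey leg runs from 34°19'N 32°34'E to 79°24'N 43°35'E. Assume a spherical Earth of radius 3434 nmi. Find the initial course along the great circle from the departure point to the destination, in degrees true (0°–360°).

2.8°

N = sin Δλ·cos φ₂ = +0.0352;  D = cos φ₁ sin φ₂ − sin φ₁ cos φ₂ cos Δλ = +0.7100
initial course = atan2(N, D) = 2.83°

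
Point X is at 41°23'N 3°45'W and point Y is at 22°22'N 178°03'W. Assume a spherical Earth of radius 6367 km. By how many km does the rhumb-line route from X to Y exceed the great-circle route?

3556 km

Great circle: cos σ = sin φ₁ sin φ₂ + cos φ₁ cos φ₂ cos Δλ,  σ = 2.0251 rad → d_gc = 12894.0 km
Rhumb line: Δψ = -0.3941, q = Δφ/Δψ = 0.8422, d_rh = R√(Δφ²+q²Δλ²) = 16449.8 km
Excess = 16449.8 − 12894.0 = 3555.8 ≈ 3556 km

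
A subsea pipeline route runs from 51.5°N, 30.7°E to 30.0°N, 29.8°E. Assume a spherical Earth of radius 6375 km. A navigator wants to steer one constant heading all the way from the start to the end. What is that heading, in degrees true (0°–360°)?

181.8°

Δψ = ln[tan(π/4+φ₂/2)/tan(π/4+φ₁/2)] = -0.5028
Δλ = -0.0157 rad (taken the short way round)
course = atan2(Δλ, Δψ) = 181.79°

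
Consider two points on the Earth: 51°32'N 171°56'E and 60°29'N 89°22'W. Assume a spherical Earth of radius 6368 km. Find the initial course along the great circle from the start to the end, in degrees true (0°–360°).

θ = atan2( sin Δλ·cos φ₂ ,  cos φ₁ sin φ₂ − sin φ₁ cos φ₂ cos Δλ )
  = atan2(+0.4870, +0.5997) = 39.08°

39.1°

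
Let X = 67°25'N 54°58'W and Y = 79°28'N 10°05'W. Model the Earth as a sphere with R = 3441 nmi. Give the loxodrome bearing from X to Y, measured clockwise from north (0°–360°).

Δψ = ln[tan(π/4+φ₂/2)/tan(π/4+φ₁/2)] = +0.7729
Δλ = +0.7834 rad (taken the short way round)
course = atan2(Δλ, Δψ) = 45.38°

45.4°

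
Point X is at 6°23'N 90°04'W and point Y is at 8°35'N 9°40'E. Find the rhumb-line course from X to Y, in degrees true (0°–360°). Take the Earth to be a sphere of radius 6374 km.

88.7°

Δψ = ln[tan(π/4+φ₂/2)/tan(π/4+φ₁/2)] = +0.0387
Δλ = +1.7407 rad (taken the short way round)
course = atan2(Δλ, Δψ) = 88.73°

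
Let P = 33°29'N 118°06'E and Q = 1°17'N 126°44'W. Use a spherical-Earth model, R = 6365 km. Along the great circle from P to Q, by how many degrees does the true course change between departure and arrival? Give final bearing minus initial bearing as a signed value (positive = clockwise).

At departure: θ₁ = atan2(sin Δλ cos φ₂, cos φ₁ sin φ₂ − sin φ₁ cos φ₂ cos Δλ) = 74.37°
At arrival: θ₂ = atan2(sin Δλ cos φ₁, −cos φ₂ sin φ₁ + sin φ₂ cos φ₁ cos Δλ) = 126.55°
Δθ = θ₂ − θ₁ = +52.2°

+52.2°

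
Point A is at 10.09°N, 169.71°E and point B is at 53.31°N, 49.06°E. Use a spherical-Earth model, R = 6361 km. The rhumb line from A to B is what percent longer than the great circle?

Great circle: σ = 1.7309 rad → d_gc = Rσ = 11010.1 km
Rhumb: Δφ = +0.7543, Δλ = -2.1057, Δψ = +0.9268, q = Δφ/Δψ = 0.8139 → d_rh = R√(Δφ²+q²Δλ²) = 11910.8 km
Excess = (11910.8 − 11010.1) / 11010.1 = 900.7 / 11010.1 = 8.18% ≈ 8.2%

8.2%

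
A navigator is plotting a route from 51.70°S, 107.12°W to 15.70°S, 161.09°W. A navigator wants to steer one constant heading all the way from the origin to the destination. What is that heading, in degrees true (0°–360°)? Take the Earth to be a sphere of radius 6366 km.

309.6°

Meridional parts: M(φ₁)=-1.0577, M(φ₂)=-0.2775 → ΔM = +0.7802;  Δλ = -0.9420 rad
tan C = Δλ / ΔM = -1.2074 → C = 309.63°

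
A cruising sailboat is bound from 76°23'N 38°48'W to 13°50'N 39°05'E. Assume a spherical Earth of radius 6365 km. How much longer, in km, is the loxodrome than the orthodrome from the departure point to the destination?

383 km

Great circle: cos σ = sin φ₁ sin φ₂ + cos φ₁ cos φ₂ cos Δλ,  σ = 1.2866 rad → d_gc = 8189.4 km
Rhumb line: Δψ = -1.8815, q = Δφ/Δψ = 0.5802, d_rh = R√(Δφ²+q²Δλ²) = 8572.4 km
Excess = 8572.4 − 8189.4 = 383.0 ≈ 383 km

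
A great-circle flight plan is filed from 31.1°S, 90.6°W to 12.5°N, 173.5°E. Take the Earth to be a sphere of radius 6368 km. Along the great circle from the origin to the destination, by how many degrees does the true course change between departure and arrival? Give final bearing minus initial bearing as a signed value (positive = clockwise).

+21.8°

Initial bearing θ₁ = atan2(sin Δλ cos φ₂, cos φ₁ sin φ₂ − sin φ₁ cos φ₂ cos Δλ) = 277.83°
Final bearing θ₂ = (initial bearing from the destination back to the start) + 180° = 299.67°
Δθ = θ₂ − θ₁ = +21.8°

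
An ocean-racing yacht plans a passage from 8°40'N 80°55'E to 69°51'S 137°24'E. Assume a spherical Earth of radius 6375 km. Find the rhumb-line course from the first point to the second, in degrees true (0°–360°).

152.3°

Meridional parts: M(φ₁)=+0.1518, M(φ₂)=-1.7278 → ΔM = -1.8796;  Δλ = +0.9858 rad
tan C = Δλ / ΔM = -0.5245 → C = 152.32°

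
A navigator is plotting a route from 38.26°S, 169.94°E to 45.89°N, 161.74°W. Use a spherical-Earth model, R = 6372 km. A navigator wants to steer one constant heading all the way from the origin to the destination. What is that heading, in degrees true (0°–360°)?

Meridional parts: M(φ₁)=-0.7238, M(φ₂)=+0.9035 → ΔM = +1.6273;  Δλ = +0.4943 rad
tan C = Δλ / ΔM = +0.3037 → C = 16.90°

16.9°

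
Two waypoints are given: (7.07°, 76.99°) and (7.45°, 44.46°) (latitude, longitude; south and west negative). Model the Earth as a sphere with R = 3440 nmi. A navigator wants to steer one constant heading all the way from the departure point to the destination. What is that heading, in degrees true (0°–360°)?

270.7°

Δψ = ln[tan(π/4+φ₂/2)/tan(π/4+φ₁/2)] = +0.0067
Δλ = -0.5678 rad (taken the short way round)
course = atan2(Δλ, Δψ) = 270.67°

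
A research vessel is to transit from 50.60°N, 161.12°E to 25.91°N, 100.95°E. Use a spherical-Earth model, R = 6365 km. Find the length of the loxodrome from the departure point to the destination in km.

5840 km

Δψ = ln[tan(π/4+φ₂/2)/tan(π/4+φ₁/2)] = -0.5586;  Δφ = -0.4309 rad,  Δλ = -1.0502 rad
q = Δφ/Δψ = 0.7714
d = R·√(Δφ² + q²Δλ²) = 6365·0.91759 = 5840 km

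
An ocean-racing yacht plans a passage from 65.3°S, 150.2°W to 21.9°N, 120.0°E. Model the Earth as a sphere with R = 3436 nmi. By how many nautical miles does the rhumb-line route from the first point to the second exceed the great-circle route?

183 nmi

Great circle: cos σ = sin φ₁ sin φ₂ + cos φ₁ cos φ₂ cos Δλ,  σ = 1.9151 rad → d_gc = 6580.2 nmi
Rhumb line: Δψ = +1.9108, q = Δφ/Δψ = 0.7965, d_rh = R√(Δφ²+q²Δλ²) = 6763.4 nmi
Excess = 6763.4 − 6580.2 = 183.2 ≈ 183 nmi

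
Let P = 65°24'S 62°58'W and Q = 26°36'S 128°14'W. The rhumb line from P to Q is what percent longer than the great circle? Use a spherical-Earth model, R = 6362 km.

Great circle: σ = 0.9730 rad → d_gc = Rσ = 6190.0 km
Rhumb: Δφ = +0.6772, Δλ = -1.1391, Δψ = +1.0412, q = Δφ/Δψ = 0.6504 → d_rh = R√(Δφ²+q²Δλ²) = 6385.7 km
Excess = (6385.7 − 6190.0) / 6190.0 = 195.7 / 6190.0 = 3.16% ≈ 3.2%

3.2%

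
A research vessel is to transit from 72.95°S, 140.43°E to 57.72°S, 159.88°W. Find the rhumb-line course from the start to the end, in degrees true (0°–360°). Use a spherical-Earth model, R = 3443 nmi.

57.7°

Meridional parts: M(φ₁)=-1.8978, M(φ₂)=-1.2400 → ΔM = +0.6578;  Δλ = +1.0418 rad
tan C = Δλ / ΔM = +1.5837 → C = 57.73°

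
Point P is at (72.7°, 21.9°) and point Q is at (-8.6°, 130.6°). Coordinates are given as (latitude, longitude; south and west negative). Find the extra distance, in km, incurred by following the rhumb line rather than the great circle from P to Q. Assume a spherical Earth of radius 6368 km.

830 km

Great circle: cos σ = sin φ₁ sin φ₂ + cos φ₁ cos φ₂ cos Δλ,  σ = 1.8101 rad → d_gc = 11526.8 km
Rhumb line: Δψ = -2.0337, q = Δφ/Δψ = 0.6977, d_rh = R√(Δφ²+q²Δλ²) = 12357.2 km
Excess = 12357.2 − 11526.8 = 830.4 ≈ 830 km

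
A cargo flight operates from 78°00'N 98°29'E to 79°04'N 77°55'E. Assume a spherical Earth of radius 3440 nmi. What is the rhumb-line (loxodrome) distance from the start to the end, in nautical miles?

254 nmi

Δψ = ln[tan(π/4+φ₂/2)/tan(π/4+φ₁/2)] = +0.0937;  Δφ = +0.0186 rad,  Δλ = -0.3590 rad
q = Δφ/Δψ = 0.1987
d = R·√(Δφ² + q²Δλ²) = 3440·0.07370 = 254 nmi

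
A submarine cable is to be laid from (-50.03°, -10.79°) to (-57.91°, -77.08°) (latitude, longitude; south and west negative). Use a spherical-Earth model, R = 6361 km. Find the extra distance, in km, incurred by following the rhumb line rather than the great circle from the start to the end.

Great circle: cos σ = sin φ₁ sin φ₂ + cos φ₁ cos φ₂ cos Δλ,  σ = 0.6656 rad → d_gc = 4234.2 km
Rhumb line: Δψ = -0.2347, q = Δφ/Δψ = 0.5860, d_rh = R√(Δφ²+q²Δλ²) = 4400.4 km
Excess = 4400.4 − 4234.2 = 166.2 ≈ 166 km

166 km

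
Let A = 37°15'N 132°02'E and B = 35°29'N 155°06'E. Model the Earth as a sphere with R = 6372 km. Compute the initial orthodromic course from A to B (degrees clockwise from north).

88.5°

N = sin Δλ·cos φ₂ = +0.3190;  D = cos φ₁ sin φ₂ − sin φ₁ cos φ₂ cos Δλ = +0.0086
initial course = atan2(N, D) = 88.46°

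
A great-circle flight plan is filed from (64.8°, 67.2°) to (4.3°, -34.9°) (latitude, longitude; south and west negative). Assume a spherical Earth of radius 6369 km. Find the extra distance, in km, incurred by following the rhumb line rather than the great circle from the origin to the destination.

Great circle: cos σ = sin φ₁ sin φ₂ + cos φ₁ cos φ₂ cos Δλ,  σ = 1.5920 rad → d_gc = 10139.2 km
Rhumb line: Δψ = -1.4231, q = Δφ/Δψ = 0.7420, d_rh = R√(Δφ²+q²Δλ²) = 10777.0 km
Excess = 10777.0 − 10139.2 = 637.8 ≈ 638 km

638 km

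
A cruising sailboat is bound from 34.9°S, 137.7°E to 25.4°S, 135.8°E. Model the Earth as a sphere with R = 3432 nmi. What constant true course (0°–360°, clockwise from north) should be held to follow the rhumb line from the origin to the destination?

350.2°

Δψ = ln[tan(π/4+φ₂/2)/tan(π/4+φ₁/2)] = +0.1921
Δλ = -0.0332 rad (taken the short way round)
course = atan2(Δλ, Δψ) = 350.21°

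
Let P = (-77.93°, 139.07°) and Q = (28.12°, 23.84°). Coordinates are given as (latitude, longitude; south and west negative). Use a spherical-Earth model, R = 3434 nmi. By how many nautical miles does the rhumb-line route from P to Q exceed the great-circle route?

515 nmi

Great circle: cos σ = sin φ₁ sin φ₂ + cos φ₁ cos φ₂ cos Δλ,  σ = 2.1407 rad → d_gc = 7351.0 nmi
Rhumb line: Δψ = +2.7587, q = Δφ/Δψ = 0.6709, d_rh = R√(Δφ²+q²Δλ²) = 7865.8 nmi
Excess = 7865.8 − 7351.0 = 514.8 ≈ 515 nmi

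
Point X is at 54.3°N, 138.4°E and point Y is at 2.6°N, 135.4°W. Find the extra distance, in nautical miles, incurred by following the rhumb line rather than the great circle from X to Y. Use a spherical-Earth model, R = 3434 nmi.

154 nmi

Great circle: cos σ = sin φ₁ sin φ₂ + cos φ₁ cos φ₂ cos Δλ,  σ = 1.4953 rad → d_gc = 5134.7 nmi
Rhumb line: Δψ = -1.0877, q = Δφ/Δψ = 0.8296, d_rh = R√(Δφ²+q²Δλ²) = 5288.6 nmi
Excess = 5288.6 − 5134.7 = 153.9 ≈ 154 nmi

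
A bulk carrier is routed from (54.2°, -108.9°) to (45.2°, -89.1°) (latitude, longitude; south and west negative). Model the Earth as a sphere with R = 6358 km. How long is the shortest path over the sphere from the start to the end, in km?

1727 km

Haversine: a = sin²(Δφ/2)+cos φ₁ cos φ₂ sin²(Δλ/2) = 0.01834;  σ = 2·atan2(√a,√(1−a))
σ = 15.566° → d = Rσ = 6358·0.27168 = 1727 km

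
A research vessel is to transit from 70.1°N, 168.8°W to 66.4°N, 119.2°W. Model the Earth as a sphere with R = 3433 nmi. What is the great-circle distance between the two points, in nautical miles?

1091 nmi

Haversine: a = sin²(Δφ/2)+cos φ₁ cos φ₂ sin²(Δλ/2) = 0.02502;  σ = 2·atan2(√a,√(1−a))
σ = 18.201° → d = Rσ = 3433·0.31767 = 1091 nmi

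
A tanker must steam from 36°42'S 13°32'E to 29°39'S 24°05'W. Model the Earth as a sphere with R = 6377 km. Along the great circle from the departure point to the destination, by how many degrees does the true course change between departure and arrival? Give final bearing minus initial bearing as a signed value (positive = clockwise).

+21.2°

At departure: θ₁ = atan2(sin Δλ cos φ₂, cos φ₁ sin φ₂ − sin φ₁ cos φ₂ cos Δλ) = 271.59°
At arrival: θ₂ = atan2(sin Δλ cos φ₁, −cos φ₂ sin φ₁ + sin φ₂ cos φ₁ cos Δλ) = 292.75°
Δθ = θ₂ − θ₁ = +21.2°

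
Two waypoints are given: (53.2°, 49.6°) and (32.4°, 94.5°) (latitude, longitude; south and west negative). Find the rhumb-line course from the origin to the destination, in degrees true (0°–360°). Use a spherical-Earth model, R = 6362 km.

Meridional parts: M(φ₁)=+1.1006, M(φ₂)=+0.5983 → ΔM = -0.5024;  Δλ = +0.7837 rad
tan C = Δλ / ΔM = -1.5599 → C = 122.66°

122.7°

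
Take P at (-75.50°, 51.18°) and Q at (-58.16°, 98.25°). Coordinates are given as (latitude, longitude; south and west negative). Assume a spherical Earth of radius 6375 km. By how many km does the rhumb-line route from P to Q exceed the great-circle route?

Great circle: cos σ = sin φ₁ sin φ₂ + cos φ₁ cos φ₂ cos Δλ,  σ = 0.4216 rad → d_gc = 2687.8 km
Rhumb line: Δψ = +0.8074, q = Δφ/Δψ = 0.3748, d_rh = R√(Δφ²+q²Δλ²) = 2752.4 km
Excess = 2752.4 − 2687.8 = 64.6 ≈ 65 km

65 km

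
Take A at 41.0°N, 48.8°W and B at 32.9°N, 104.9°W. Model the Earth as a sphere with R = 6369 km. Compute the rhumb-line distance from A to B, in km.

5056 km

Rhumb course C = atan2(Δλ, Δψ) with Δψ = ln[tan(π/4+φ₂/2)/tan(π/4+φ₁/2)] = -0.1772, Δλ = -0.9791 → C = 259.74°
d = R·|Δφ| / |cos C| = 6369·0.14137 / 0.17810 = 5056 km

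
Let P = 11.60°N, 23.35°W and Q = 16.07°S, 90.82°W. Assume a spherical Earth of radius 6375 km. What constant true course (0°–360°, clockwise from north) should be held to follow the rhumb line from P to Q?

Meridional parts: M(φ₁)=+0.2039, M(φ₂)=-0.2842 → ΔM = -0.4881;  Δλ = -1.1776 rad
tan C = Δλ / ΔM = +2.4127 → C = 247.49°

247.5°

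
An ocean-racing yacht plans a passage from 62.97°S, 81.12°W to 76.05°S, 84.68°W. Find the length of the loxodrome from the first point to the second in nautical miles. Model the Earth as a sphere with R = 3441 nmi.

789 nmi

Δψ = ln[tan(π/4+φ₂/2)/tan(π/4+φ₁/2)] = -0.6753;  Δφ = -0.2283 rad,  Δλ = -0.0621 rad
q = Δφ/Δψ = 0.3381
d = R·√(Δφ² + q²Δλ²) = 3441·0.22925 = 789 nmi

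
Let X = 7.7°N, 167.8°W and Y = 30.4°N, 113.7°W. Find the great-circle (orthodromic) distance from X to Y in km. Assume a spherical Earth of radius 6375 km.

Haversine: a = sin²(Δφ/2)+cos φ₁ cos φ₂ sin²(Δλ/2) = 0.21550;  σ = 2·atan2(√a,√(1−a))
σ = 55.320° → d = Rσ = 6375·0.96551 = 6155 km

6155 km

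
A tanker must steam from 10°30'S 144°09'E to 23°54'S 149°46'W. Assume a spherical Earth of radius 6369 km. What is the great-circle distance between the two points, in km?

Haversine: a = sin²(Δφ/2)+cos φ₁ cos φ₂ sin²(Δλ/2) = 0.28086;  σ = 2·atan2(√a,√(1−a))
σ = 64.006° → d = Rσ = 6369·1.11712 = 7115 km

7115 km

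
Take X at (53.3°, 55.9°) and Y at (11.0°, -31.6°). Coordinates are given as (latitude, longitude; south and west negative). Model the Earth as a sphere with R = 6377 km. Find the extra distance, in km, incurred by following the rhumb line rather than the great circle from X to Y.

Great circle: cos σ = sin φ₁ sin φ₂ + cos φ₁ cos φ₂ cos Δλ,  σ = 1.3913 rad → d_gc = 8872.1 km
Rhumb line: Δψ = -0.9104, q = Δφ/Δψ = 0.8109, d_rh = R√(Δφ²+q²Δλ²) = 9194.4 km
Excess = 9194.4 − 8872.1 = 322.3 ≈ 322 km

322 km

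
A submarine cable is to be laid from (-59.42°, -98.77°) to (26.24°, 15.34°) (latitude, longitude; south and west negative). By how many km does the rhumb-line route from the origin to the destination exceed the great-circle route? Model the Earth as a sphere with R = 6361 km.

Great circle: cos σ = sin φ₁ sin φ₂ + cos φ₁ cos φ₂ cos Δλ,  σ = 2.1737 rad → d_gc = 13826.9 km
Rhumb line: Δψ = +1.7718, q = Δφ/Δψ = 0.8438, d_rh = R√(Δφ²+q²Δλ²) = 14307.9 km
Excess = 14307.9 − 13826.9 = 481.0 ≈ 481 km

481 km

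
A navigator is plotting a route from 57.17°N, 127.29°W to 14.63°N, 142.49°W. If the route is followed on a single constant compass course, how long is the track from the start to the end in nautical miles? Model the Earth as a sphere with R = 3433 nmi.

2644 nmi

Rhumb course C = atan2(Δλ, Δψ) with Δψ = ln[tan(π/4+φ₂/2)/tan(π/4+φ₁/2)] = -0.9640, Δλ = -0.2653 → C = 195.39°
d = R·|Δφ| / |cos C| = 3433·0.74246 / 0.96415 = 2644 nmi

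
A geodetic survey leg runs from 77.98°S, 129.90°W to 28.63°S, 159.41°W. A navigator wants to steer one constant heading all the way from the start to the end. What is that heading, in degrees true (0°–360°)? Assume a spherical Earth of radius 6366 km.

343.4°

Δψ = ln[tan(π/4+φ₂/2)/tan(π/4+φ₁/2)] = +1.7292
Δλ = -0.5150 rad (taken the short way round)
course = atan2(Δλ, Δψ) = 343.41°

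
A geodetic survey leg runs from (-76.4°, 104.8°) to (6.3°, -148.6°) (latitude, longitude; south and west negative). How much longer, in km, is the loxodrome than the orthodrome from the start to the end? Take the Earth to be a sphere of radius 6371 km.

Great circle: cos σ = sin φ₁ sin φ₂ + cos φ₁ cos φ₂ cos Δλ,  σ = 1.7451 rad → d_gc = 11118.1 km
Rhumb line: Δψ = +2.2368, q = Δφ/Δψ = 0.6453, d_rh = R√(Δφ²+q²Δλ²) = 11961.2 km
Excess = 11961.2 − 11118.1 = 843.1 ≈ 843 km

843 km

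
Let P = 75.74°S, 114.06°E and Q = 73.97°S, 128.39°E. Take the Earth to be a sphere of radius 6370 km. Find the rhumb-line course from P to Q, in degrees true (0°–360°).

64.7°

Meridional parts: M(φ₁)=-2.0787, M(φ₂)=-1.9604 → ΔM = +0.1184;  Δλ = +0.2501 rad
tan C = Δλ / ΔM = +2.1128 → C = 64.67°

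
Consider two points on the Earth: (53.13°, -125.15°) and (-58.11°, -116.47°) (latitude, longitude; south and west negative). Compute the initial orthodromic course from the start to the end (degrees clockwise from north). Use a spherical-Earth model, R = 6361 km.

N = sin Δλ·cos φ₂ = +0.0797;  D = cos φ₁ sin φ₂ − sin φ₁ cos φ₂ cos Δλ = -0.9272
initial course = atan2(N, D) = 175.09°

175.1°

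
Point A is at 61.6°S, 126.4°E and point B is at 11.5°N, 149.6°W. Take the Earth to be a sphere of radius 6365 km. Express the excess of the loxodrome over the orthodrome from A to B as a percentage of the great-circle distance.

2.6%

Great circle: σ = 1.6978 rad → d_gc = Rσ = 10806.5 km
Rhumb: Δφ = +1.2758, Δλ = +1.4661, Δψ = +1.5763, q = Δφ/Δψ = 0.8094 → d_rh = R√(Δφ²+q²Δλ²) = 11090.2 km
Excess = (11090.2 − 10806.5) / 10806.5 = 283.7 / 10806.5 = 2.63% ≈ 2.6%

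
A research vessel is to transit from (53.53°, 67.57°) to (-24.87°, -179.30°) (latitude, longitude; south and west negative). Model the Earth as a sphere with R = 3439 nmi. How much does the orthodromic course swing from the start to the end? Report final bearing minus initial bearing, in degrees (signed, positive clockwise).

Initial bearing θ₁ = atan2(sin Δλ cos φ₂, cos φ₁ sin φ₂ − sin φ₁ cos φ₂ cos Δλ) = 87.49°
Final bearing θ₂ = (initial bearing from the destination back to the start) + 180° = 139.12°
Δθ = θ₂ − θ₁ = +51.6°

+51.6°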